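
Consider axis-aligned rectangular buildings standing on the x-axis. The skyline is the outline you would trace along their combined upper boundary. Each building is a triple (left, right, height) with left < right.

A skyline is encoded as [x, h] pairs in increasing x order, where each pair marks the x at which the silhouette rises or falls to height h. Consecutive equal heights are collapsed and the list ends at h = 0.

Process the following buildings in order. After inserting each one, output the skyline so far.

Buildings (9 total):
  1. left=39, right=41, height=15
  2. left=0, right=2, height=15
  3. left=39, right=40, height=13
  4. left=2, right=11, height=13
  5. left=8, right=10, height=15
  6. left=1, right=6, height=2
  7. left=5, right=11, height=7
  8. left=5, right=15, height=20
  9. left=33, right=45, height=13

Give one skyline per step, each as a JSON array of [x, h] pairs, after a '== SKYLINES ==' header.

== SKYLINES ==
[[39,15],[41,0]]
[[0,15],[2,0],[39,15],[41,0]]
[[0,15],[2,0],[39,15],[41,0]]
[[0,15],[2,13],[11,0],[39,15],[41,0]]
[[0,15],[2,13],[8,15],[10,13],[11,0],[39,15],[41,0]]
[[0,15],[2,13],[8,15],[10,13],[11,0],[39,15],[41,0]]
[[0,15],[2,13],[8,15],[10,13],[11,0],[39,15],[41,0]]
[[0,15],[2,13],[5,20],[15,0],[39,15],[41,0]]
[[0,15],[2,13],[5,20],[15,0],[33,13],[39,15],[41,13],[45,0]]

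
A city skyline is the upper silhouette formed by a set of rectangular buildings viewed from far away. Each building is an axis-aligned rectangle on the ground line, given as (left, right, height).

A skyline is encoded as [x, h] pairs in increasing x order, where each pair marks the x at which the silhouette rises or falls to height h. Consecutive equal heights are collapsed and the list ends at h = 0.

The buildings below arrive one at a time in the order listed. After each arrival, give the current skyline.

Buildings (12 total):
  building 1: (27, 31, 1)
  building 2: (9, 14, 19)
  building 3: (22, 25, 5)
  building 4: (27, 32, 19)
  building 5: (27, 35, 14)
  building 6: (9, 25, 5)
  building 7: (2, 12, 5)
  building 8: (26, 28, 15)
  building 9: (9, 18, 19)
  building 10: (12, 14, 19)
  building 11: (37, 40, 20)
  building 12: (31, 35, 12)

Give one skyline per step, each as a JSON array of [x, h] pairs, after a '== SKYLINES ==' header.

== SKYLINES ==
[[27,1],[31,0]]
[[9,19],[14,0],[27,1],[31,0]]
[[9,19],[14,0],[22,5],[25,0],[27,1],[31,0]]
[[9,19],[14,0],[22,5],[25,0],[27,19],[32,0]]
[[9,19],[14,0],[22,5],[25,0],[27,19],[32,14],[35,0]]
[[9,19],[14,5],[25,0],[27,19],[32,14],[35,0]]
[[2,5],[9,19],[14,5],[25,0],[27,19],[32,14],[35,0]]
[[2,5],[9,19],[14,5],[25,0],[26,15],[27,19],[32,14],[35,0]]
[[2,5],[9,19],[18,5],[25,0],[26,15],[27,19],[32,14],[35,0]]
[[2,5],[9,19],[18,5],[25,0],[26,15],[27,19],[32,14],[35,0]]
[[2,5],[9,19],[18,5],[25,0],[26,15],[27,19],[32,14],[35,0],[37,20],[40,0]]
[[2,5],[9,19],[18,5],[25,0],[26,15],[27,19],[32,14],[35,0],[37,20],[40,0]]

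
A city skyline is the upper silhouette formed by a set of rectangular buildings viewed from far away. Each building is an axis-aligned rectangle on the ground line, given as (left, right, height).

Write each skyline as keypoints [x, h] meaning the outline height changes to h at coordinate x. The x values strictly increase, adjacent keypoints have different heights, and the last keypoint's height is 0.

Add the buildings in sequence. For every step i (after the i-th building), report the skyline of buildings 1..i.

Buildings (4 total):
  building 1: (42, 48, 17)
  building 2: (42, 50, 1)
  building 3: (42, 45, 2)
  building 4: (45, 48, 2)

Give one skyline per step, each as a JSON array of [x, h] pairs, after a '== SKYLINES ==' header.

== SKYLINES ==
[[42,17],[48,0]]
[[42,17],[48,1],[50,0]]
[[42,17],[48,1],[50,0]]
[[42,17],[48,1],[50,0]]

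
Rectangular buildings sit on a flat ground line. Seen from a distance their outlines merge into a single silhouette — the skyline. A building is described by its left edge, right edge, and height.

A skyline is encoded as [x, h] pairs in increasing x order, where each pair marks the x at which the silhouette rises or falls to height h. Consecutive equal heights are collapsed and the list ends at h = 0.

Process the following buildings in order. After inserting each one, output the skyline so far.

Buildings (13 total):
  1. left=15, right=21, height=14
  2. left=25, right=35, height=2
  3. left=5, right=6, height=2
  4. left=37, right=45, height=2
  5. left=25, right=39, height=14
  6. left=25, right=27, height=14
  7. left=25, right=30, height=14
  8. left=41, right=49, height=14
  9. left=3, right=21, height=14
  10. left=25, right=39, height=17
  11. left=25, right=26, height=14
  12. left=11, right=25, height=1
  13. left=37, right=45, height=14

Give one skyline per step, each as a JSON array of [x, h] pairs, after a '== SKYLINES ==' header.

== SKYLINES ==
[[15,14],[21,0]]
[[15,14],[21,0],[25,2],[35,0]]
[[5,2],[6,0],[15,14],[21,0],[25,2],[35,0]]
[[5,2],[6,0],[15,14],[21,0],[25,2],[35,0],[37,2],[45,0]]
[[5,2],[6,0],[15,14],[21,0],[25,14],[39,2],[45,0]]
[[5,2],[6,0],[15,14],[21,0],[25,14],[39,2],[45,0]]
[[5,2],[6,0],[15,14],[21,0],[25,14],[39,2],[45,0]]
[[5,2],[6,0],[15,14],[21,0],[25,14],[39,2],[41,14],[49,0]]
[[3,14],[21,0],[25,14],[39,2],[41,14],[49,0]]
[[3,14],[21,0],[25,17],[39,2],[41,14],[49,0]]
[[3,14],[21,0],[25,17],[39,2],[41,14],[49,0]]
[[3,14],[21,1],[25,17],[39,2],[41,14],[49,0]]
[[3,14],[21,1],[25,17],[39,14],[49,0]]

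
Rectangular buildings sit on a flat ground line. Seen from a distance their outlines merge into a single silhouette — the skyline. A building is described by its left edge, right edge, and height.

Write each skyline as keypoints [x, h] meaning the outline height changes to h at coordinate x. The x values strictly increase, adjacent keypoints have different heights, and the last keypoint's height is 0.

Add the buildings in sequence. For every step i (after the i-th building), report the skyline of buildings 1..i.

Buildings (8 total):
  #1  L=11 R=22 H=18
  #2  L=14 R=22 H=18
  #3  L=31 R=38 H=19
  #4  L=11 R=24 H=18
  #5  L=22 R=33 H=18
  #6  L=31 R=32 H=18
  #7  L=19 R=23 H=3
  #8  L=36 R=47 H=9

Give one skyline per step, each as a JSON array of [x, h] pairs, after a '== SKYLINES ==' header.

== SKYLINES ==
[[11,18],[22,0]]
[[11,18],[22,0]]
[[11,18],[22,0],[31,19],[38,0]]
[[11,18],[24,0],[31,19],[38,0]]
[[11,18],[31,19],[38,0]]
[[11,18],[31,19],[38,0]]
[[11,18],[31,19],[38,0]]
[[11,18],[31,19],[38,9],[47,0]]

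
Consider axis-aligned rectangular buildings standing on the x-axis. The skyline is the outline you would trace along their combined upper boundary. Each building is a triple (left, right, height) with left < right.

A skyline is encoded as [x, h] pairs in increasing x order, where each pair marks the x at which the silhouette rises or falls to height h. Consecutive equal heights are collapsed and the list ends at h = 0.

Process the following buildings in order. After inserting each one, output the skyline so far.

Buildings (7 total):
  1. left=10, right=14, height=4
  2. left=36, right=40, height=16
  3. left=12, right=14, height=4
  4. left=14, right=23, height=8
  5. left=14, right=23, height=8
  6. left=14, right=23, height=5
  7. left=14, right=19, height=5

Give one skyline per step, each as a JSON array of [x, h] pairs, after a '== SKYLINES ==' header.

== SKYLINES ==
[[10,4],[14,0]]
[[10,4],[14,0],[36,16],[40,0]]
[[10,4],[14,0],[36,16],[40,0]]
[[10,4],[14,8],[23,0],[36,16],[40,0]]
[[10,4],[14,8],[23,0],[36,16],[40,0]]
[[10,4],[14,8],[23,0],[36,16],[40,0]]
[[10,4],[14,8],[23,0],[36,16],[40,0]]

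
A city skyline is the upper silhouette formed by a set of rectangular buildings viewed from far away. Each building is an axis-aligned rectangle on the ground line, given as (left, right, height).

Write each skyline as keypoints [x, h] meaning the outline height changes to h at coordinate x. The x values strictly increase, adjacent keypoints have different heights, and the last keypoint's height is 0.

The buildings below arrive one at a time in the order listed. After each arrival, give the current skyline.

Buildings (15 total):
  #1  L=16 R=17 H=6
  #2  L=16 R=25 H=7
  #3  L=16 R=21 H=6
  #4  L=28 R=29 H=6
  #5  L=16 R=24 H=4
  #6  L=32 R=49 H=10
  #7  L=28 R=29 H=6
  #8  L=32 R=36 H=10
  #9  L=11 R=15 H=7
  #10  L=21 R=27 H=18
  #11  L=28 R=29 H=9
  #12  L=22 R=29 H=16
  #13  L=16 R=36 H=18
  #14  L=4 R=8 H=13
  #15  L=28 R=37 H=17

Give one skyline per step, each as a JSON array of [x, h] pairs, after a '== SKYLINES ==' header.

== SKYLINES ==
[[16,6],[17,0]]
[[16,7],[25,0]]
[[16,7],[25,0]]
[[16,7],[25,0],[28,6],[29,0]]
[[16,7],[25,0],[28,6],[29,0]]
[[16,7],[25,0],[28,6],[29,0],[32,10],[49,0]]
[[16,7],[25,0],[28,6],[29,0],[32,10],[49,0]]
[[16,7],[25,0],[28,6],[29,0],[32,10],[49,0]]
[[11,7],[15,0],[16,7],[25,0],[28,6],[29,0],[32,10],[49,0]]
[[11,7],[15,0],[16,7],[21,18],[27,0],[28,6],[29,0],[32,10],[49,0]]
[[11,7],[15,0],[16,7],[21,18],[27,0],[28,9],[29,0],[32,10],[49,0]]
[[11,7],[15,0],[16,7],[21,18],[27,16],[29,0],[32,10],[49,0]]
[[11,7],[15,0],[16,18],[36,10],[49,0]]
[[4,13],[8,0],[11,7],[15,0],[16,18],[36,10],[49,0]]
[[4,13],[8,0],[11,7],[15,0],[16,18],[36,17],[37,10],[49,0]]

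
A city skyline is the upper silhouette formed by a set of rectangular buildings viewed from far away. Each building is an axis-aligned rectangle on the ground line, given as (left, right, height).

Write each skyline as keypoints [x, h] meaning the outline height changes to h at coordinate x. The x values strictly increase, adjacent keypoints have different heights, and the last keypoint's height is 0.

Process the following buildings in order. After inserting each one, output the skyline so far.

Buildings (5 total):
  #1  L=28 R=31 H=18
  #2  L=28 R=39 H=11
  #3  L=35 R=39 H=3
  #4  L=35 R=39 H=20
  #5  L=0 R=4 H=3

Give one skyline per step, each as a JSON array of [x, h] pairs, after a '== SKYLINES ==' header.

== SKYLINES ==
[[28,18],[31,0]]
[[28,18],[31,11],[39,0]]
[[28,18],[31,11],[39,0]]
[[28,18],[31,11],[35,20],[39,0]]
[[0,3],[4,0],[28,18],[31,11],[35,20],[39,0]]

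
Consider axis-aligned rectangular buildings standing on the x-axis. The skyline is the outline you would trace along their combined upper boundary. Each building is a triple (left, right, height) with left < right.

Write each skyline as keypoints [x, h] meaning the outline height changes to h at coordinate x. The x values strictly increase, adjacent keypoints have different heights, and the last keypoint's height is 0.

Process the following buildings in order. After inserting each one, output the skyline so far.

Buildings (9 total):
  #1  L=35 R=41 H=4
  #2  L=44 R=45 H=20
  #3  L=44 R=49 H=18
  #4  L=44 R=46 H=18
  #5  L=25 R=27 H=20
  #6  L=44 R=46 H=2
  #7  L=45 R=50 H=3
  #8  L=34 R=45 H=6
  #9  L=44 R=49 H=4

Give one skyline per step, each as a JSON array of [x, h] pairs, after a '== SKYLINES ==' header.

== SKYLINES ==
[[35,4],[41,0]]
[[35,4],[41,0],[44,20],[45,0]]
[[35,4],[41,0],[44,20],[45,18],[49,0]]
[[35,4],[41,0],[44,20],[45,18],[49,0]]
[[25,20],[27,0],[35,4],[41,0],[44,20],[45,18],[49,0]]
[[25,20],[27,0],[35,4],[41,0],[44,20],[45,18],[49,0]]
[[25,20],[27,0],[35,4],[41,0],[44,20],[45,18],[49,3],[50,0]]
[[25,20],[27,0],[34,6],[44,20],[45,18],[49,3],[50,0]]
[[25,20],[27,0],[34,6],[44,20],[45,18],[49,3],[50,0]]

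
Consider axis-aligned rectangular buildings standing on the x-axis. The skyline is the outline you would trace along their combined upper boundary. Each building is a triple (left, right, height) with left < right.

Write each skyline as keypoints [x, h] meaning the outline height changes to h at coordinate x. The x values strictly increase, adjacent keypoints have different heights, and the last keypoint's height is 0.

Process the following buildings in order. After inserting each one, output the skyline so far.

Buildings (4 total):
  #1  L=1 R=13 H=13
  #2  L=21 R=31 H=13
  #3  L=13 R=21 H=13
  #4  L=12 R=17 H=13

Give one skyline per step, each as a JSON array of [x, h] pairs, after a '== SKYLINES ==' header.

== SKYLINES ==
[[1,13],[13,0]]
[[1,13],[13,0],[21,13],[31,0]]
[[1,13],[31,0]]
[[1,13],[31,0]]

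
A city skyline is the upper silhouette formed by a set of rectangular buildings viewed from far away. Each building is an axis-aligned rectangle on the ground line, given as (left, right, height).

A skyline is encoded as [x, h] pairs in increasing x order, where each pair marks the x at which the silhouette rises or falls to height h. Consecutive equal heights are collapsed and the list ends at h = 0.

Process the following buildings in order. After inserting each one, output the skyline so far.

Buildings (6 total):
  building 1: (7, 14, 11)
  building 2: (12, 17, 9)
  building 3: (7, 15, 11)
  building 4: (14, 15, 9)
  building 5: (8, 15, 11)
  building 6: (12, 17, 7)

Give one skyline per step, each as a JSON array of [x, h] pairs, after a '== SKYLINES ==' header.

== SKYLINES ==
[[7,11],[14,0]]
[[7,11],[14,9],[17,0]]
[[7,11],[15,9],[17,0]]
[[7,11],[15,9],[17,0]]
[[7,11],[15,9],[17,0]]
[[7,11],[15,9],[17,0]]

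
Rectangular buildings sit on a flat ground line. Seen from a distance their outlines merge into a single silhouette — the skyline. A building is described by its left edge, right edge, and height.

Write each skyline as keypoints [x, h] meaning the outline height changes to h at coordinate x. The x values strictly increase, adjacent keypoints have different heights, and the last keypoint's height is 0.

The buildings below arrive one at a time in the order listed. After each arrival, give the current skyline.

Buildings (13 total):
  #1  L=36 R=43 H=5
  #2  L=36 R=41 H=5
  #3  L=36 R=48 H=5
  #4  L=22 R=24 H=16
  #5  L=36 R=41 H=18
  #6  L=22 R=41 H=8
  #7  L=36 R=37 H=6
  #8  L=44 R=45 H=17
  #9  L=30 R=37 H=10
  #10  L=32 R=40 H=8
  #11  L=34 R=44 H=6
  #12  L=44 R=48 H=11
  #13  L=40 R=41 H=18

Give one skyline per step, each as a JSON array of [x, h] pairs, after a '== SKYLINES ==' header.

== SKYLINES ==
[[36,5],[43,0]]
[[36,5],[43,0]]
[[36,5],[48,0]]
[[22,16],[24,0],[36,5],[48,0]]
[[22,16],[24,0],[36,18],[41,5],[48,0]]
[[22,16],[24,8],[36,18],[41,5],[48,0]]
[[22,16],[24,8],[36,18],[41,5],[48,0]]
[[22,16],[24,8],[36,18],[41,5],[44,17],[45,5],[48,0]]
[[22,16],[24,8],[30,10],[36,18],[41,5],[44,17],[45,5],[48,0]]
[[22,16],[24,8],[30,10],[36,18],[41,5],[44,17],[45,5],[48,0]]
[[22,16],[24,8],[30,10],[36,18],[41,6],[44,17],[45,5],[48,0]]
[[22,16],[24,8],[30,10],[36,18],[41,6],[44,17],[45,11],[48,0]]
[[22,16],[24,8],[30,10],[36,18],[41,6],[44,17],[45,11],[48,0]]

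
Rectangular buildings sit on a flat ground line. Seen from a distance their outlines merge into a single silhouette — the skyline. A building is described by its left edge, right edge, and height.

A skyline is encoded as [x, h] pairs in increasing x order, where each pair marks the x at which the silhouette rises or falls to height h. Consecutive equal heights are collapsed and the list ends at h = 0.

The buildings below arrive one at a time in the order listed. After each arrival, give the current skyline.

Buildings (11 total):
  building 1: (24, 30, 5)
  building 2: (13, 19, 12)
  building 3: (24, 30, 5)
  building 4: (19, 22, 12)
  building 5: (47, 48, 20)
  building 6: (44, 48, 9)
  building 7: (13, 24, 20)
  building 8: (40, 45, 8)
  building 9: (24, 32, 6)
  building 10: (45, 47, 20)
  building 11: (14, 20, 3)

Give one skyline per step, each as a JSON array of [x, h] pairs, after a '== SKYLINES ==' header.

== SKYLINES ==
[[24,5],[30,0]]
[[13,12],[19,0],[24,5],[30,0]]
[[13,12],[19,0],[24,5],[30,0]]
[[13,12],[22,0],[24,5],[30,0]]
[[13,12],[22,0],[24,5],[30,0],[47,20],[48,0]]
[[13,12],[22,0],[24,5],[30,0],[44,9],[47,20],[48,0]]
[[13,20],[24,5],[30,0],[44,9],[47,20],[48,0]]
[[13,20],[24,5],[30,0],[40,8],[44,9],[47,20],[48,0]]
[[13,20],[24,6],[32,0],[40,8],[44,9],[47,20],[48,0]]
[[13,20],[24,6],[32,0],[40,8],[44,9],[45,20],[48,0]]
[[13,20],[24,6],[32,0],[40,8],[44,9],[45,20],[48,0]]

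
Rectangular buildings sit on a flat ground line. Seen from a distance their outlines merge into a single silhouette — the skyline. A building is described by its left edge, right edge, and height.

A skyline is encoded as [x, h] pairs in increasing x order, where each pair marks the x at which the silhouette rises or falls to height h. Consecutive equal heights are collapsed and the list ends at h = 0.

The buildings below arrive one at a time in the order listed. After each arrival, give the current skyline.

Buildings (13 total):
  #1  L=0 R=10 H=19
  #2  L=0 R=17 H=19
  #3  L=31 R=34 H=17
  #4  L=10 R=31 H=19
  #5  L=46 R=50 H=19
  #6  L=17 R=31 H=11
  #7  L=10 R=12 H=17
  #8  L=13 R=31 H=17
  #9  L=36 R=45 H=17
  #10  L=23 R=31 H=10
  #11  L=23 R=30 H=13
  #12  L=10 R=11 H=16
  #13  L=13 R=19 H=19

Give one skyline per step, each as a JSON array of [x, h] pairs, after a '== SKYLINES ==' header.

== SKYLINES ==
[[0,19],[10,0]]
[[0,19],[17,0]]
[[0,19],[17,0],[31,17],[34,0]]
[[0,19],[31,17],[34,0]]
[[0,19],[31,17],[34,0],[46,19],[50,0]]
[[0,19],[31,17],[34,0],[46,19],[50,0]]
[[0,19],[31,17],[34,0],[46,19],[50,0]]
[[0,19],[31,17],[34,0],[46,19],[50,0]]
[[0,19],[31,17],[34,0],[36,17],[45,0],[46,19],[50,0]]
[[0,19],[31,17],[34,0],[36,17],[45,0],[46,19],[50,0]]
[[0,19],[31,17],[34,0],[36,17],[45,0],[46,19],[50,0]]
[[0,19],[31,17],[34,0],[36,17],[45,0],[46,19],[50,0]]
[[0,19],[31,17],[34,0],[36,17],[45,0],[46,19],[50,0]]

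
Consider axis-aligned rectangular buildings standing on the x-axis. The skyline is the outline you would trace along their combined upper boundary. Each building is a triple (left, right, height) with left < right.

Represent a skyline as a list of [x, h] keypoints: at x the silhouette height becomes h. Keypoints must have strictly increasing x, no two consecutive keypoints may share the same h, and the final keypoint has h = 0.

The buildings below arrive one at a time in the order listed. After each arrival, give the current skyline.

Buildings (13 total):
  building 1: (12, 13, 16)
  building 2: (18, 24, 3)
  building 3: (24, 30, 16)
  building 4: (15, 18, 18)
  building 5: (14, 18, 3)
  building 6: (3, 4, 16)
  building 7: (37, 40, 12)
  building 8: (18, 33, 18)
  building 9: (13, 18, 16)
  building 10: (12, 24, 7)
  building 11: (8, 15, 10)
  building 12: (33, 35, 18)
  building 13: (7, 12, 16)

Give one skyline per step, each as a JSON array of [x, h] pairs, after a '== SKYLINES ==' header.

== SKYLINES ==
[[12,16],[13,0]]
[[12,16],[13,0],[18,3],[24,0]]
[[12,16],[13,0],[18,3],[24,16],[30,0]]
[[12,16],[13,0],[15,18],[18,3],[24,16],[30,0]]
[[12,16],[13,0],[14,3],[15,18],[18,3],[24,16],[30,0]]
[[3,16],[4,0],[12,16],[13,0],[14,3],[15,18],[18,3],[24,16],[30,0]]
[[3,16],[4,0],[12,16],[13,0],[14,3],[15,18],[18,3],[24,16],[30,0],[37,12],[40,0]]
[[3,16],[4,0],[12,16],[13,0],[14,3],[15,18],[33,0],[37,12],[40,0]]
[[3,16],[4,0],[12,16],[15,18],[33,0],[37,12],[40,0]]
[[3,16],[4,0],[12,16],[15,18],[33,0],[37,12],[40,0]]
[[3,16],[4,0],[8,10],[12,16],[15,18],[33,0],[37,12],[40,0]]
[[3,16],[4,0],[8,10],[12,16],[15,18],[35,0],[37,12],[40,0]]
[[3,16],[4,0],[7,16],[15,18],[35,0],[37,12],[40,0]]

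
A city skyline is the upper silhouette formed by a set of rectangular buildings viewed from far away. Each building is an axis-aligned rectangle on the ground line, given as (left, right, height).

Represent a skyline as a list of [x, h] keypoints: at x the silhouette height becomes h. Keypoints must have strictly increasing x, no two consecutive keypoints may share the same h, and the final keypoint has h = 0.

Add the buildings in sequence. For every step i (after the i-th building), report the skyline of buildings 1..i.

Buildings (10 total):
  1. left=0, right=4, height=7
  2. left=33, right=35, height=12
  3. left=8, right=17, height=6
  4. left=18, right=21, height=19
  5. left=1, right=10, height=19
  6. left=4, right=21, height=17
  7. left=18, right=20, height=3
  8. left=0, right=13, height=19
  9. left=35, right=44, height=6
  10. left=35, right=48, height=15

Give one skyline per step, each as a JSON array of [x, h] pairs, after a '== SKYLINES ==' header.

== SKYLINES ==
[[0,7],[4,0]]
[[0,7],[4,0],[33,12],[35,0]]
[[0,7],[4,0],[8,6],[17,0],[33,12],[35,0]]
[[0,7],[4,0],[8,6],[17,0],[18,19],[21,0],[33,12],[35,0]]
[[0,7],[1,19],[10,6],[17,0],[18,19],[21,0],[33,12],[35,0]]
[[0,7],[1,19],[10,17],[18,19],[21,0],[33,12],[35,0]]
[[0,7],[1,19],[10,17],[18,19],[21,0],[33,12],[35,0]]
[[0,19],[13,17],[18,19],[21,0],[33,12],[35,0]]
[[0,19],[13,17],[18,19],[21,0],[33,12],[35,6],[44,0]]
[[0,19],[13,17],[18,19],[21,0],[33,12],[35,15],[48,0]]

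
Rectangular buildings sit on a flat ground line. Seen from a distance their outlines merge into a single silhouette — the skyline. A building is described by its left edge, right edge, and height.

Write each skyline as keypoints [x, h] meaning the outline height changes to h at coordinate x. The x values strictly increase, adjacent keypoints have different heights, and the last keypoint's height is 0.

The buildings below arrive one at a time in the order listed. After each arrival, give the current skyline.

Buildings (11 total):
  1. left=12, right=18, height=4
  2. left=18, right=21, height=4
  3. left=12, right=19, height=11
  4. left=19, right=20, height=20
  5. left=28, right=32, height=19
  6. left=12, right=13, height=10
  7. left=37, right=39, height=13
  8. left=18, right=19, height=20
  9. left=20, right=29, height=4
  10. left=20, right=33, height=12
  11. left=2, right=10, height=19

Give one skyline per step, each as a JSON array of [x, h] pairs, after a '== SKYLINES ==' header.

== SKYLINES ==
[[12,4],[18,0]]
[[12,4],[21,0]]
[[12,11],[19,4],[21,0]]
[[12,11],[19,20],[20,4],[21,0]]
[[12,11],[19,20],[20,4],[21,0],[28,19],[32,0]]
[[12,11],[19,20],[20,4],[21,0],[28,19],[32,0]]
[[12,11],[19,20],[20,4],[21,0],[28,19],[32,0],[37,13],[39,0]]
[[12,11],[18,20],[20,4],[21,0],[28,19],[32,0],[37,13],[39,0]]
[[12,11],[18,20],[20,4],[28,19],[32,0],[37,13],[39,0]]
[[12,11],[18,20],[20,12],[28,19],[32,12],[33,0],[37,13],[39,0]]
[[2,19],[10,0],[12,11],[18,20],[20,12],[28,19],[32,12],[33,0],[37,13],[39,0]]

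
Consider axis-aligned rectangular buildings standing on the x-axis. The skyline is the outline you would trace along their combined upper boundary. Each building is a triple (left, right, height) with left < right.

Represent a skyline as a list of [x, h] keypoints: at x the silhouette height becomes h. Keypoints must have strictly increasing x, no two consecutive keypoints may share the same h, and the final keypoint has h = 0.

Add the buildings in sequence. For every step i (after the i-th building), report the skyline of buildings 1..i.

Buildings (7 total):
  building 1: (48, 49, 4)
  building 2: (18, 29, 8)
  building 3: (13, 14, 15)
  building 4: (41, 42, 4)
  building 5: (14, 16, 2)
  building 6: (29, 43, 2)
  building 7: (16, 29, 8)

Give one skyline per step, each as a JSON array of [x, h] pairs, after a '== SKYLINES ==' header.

== SKYLINES ==
[[48,4],[49,0]]
[[18,8],[29,0],[48,4],[49,0]]
[[13,15],[14,0],[18,8],[29,0],[48,4],[49,0]]
[[13,15],[14,0],[18,8],[29,0],[41,4],[42,0],[48,4],[49,0]]
[[13,15],[14,2],[16,0],[18,8],[29,0],[41,4],[42,0],[48,4],[49,0]]
[[13,15],[14,2],[16,0],[18,8],[29,2],[41,4],[42,2],[43,0],[48,4],[49,0]]
[[13,15],[14,2],[16,8],[29,2],[41,4],[42,2],[43,0],[48,4],[49,0]]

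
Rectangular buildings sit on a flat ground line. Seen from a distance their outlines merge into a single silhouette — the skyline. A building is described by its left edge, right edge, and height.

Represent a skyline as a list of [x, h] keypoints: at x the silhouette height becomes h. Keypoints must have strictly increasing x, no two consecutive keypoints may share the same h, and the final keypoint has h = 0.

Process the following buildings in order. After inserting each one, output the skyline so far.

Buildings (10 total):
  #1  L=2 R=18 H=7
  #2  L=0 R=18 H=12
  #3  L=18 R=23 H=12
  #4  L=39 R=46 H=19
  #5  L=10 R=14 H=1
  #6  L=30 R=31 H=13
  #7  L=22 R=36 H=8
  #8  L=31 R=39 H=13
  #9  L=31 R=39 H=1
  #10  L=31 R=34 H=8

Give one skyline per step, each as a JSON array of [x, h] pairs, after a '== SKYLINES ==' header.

== SKYLINES ==
[[2,7],[18,0]]
[[0,12],[18,0]]
[[0,12],[23,0]]
[[0,12],[23,0],[39,19],[46,0]]
[[0,12],[23,0],[39,19],[46,0]]
[[0,12],[23,0],[30,13],[31,0],[39,19],[46,0]]
[[0,12],[23,8],[30,13],[31,8],[36,0],[39,19],[46,0]]
[[0,12],[23,8],[30,13],[39,19],[46,0]]
[[0,12],[23,8],[30,13],[39,19],[46,0]]
[[0,12],[23,8],[30,13],[39,19],[46,0]]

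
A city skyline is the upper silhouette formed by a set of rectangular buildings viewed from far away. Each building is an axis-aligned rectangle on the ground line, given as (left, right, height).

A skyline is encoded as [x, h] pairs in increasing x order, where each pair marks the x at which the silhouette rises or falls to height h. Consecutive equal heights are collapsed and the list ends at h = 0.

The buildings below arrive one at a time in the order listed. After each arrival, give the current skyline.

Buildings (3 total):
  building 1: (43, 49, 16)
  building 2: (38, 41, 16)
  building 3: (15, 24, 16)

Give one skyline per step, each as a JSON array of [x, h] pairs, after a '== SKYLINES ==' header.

== SKYLINES ==
[[43,16],[49,0]]
[[38,16],[41,0],[43,16],[49,0]]
[[15,16],[24,0],[38,16],[41,0],[43,16],[49,0]]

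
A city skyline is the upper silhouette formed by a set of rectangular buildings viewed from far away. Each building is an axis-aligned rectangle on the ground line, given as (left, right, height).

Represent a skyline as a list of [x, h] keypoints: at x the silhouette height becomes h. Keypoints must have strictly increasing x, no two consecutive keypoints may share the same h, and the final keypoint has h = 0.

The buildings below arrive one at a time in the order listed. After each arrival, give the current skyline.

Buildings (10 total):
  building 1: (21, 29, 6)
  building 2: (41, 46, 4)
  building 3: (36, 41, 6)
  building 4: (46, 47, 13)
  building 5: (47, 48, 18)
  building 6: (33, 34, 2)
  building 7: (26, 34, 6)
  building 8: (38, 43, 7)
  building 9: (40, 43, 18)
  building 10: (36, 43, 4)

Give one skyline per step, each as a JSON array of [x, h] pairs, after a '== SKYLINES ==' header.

== SKYLINES ==
[[21,6],[29,0]]
[[21,6],[29,0],[41,4],[46,0]]
[[21,6],[29,0],[36,6],[41,4],[46,0]]
[[21,6],[29,0],[36,6],[41,4],[46,13],[47,0]]
[[21,6],[29,0],[36,6],[41,4],[46,13],[47,18],[48,0]]
[[21,6],[29,0],[33,2],[34,0],[36,6],[41,4],[46,13],[47,18],[48,0]]
[[21,6],[34,0],[36,6],[41,4],[46,13],[47,18],[48,0]]
[[21,6],[34,0],[36,6],[38,7],[43,4],[46,13],[47,18],[48,0]]
[[21,6],[34,0],[36,6],[38,7],[40,18],[43,4],[46,13],[47,18],[48,0]]
[[21,6],[34,0],[36,6],[38,7],[40,18],[43,4],[46,13],[47,18],[48,0]]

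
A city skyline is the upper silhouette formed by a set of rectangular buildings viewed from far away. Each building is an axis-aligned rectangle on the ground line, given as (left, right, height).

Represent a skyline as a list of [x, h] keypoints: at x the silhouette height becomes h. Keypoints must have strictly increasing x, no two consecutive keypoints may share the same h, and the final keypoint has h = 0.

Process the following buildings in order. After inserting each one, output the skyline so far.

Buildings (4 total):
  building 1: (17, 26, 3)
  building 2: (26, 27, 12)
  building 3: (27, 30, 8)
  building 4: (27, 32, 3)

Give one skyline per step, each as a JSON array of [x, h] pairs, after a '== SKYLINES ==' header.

== SKYLINES ==
[[17,3],[26,0]]
[[17,3],[26,12],[27,0]]
[[17,3],[26,12],[27,8],[30,0]]
[[17,3],[26,12],[27,8],[30,3],[32,0]]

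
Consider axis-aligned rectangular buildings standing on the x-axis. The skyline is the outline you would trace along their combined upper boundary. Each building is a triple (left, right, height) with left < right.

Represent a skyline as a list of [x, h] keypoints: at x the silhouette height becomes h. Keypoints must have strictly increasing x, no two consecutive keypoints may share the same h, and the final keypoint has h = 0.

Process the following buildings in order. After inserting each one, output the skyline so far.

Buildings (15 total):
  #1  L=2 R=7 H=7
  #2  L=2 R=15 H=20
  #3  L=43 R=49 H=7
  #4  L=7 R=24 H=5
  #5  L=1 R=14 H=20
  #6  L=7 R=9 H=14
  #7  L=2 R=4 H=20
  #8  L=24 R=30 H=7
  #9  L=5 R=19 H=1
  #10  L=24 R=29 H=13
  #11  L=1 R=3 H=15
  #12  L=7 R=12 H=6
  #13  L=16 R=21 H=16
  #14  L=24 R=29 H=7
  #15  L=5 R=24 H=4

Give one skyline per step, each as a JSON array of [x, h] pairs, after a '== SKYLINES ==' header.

== SKYLINES ==
[[2,7],[7,0]]
[[2,20],[15,0]]
[[2,20],[15,0],[43,7],[49,0]]
[[2,20],[15,5],[24,0],[43,7],[49,0]]
[[1,20],[15,5],[24,0],[43,7],[49,0]]
[[1,20],[15,5],[24,0],[43,7],[49,0]]
[[1,20],[15,5],[24,0],[43,7],[49,0]]
[[1,20],[15,5],[24,7],[30,0],[43,7],[49,0]]
[[1,20],[15,5],[24,7],[30,0],[43,7],[49,0]]
[[1,20],[15,5],[24,13],[29,7],[30,0],[43,7],[49,0]]
[[1,20],[15,5],[24,13],[29,7],[30,0],[43,7],[49,0]]
[[1,20],[15,5],[24,13],[29,7],[30,0],[43,7],[49,0]]
[[1,20],[15,5],[16,16],[21,5],[24,13],[29,7],[30,0],[43,7],[49,0]]
[[1,20],[15,5],[16,16],[21,5],[24,13],[29,7],[30,0],[43,7],[49,0]]
[[1,20],[15,5],[16,16],[21,5],[24,13],[29,7],[30,0],[43,7],[49,0]]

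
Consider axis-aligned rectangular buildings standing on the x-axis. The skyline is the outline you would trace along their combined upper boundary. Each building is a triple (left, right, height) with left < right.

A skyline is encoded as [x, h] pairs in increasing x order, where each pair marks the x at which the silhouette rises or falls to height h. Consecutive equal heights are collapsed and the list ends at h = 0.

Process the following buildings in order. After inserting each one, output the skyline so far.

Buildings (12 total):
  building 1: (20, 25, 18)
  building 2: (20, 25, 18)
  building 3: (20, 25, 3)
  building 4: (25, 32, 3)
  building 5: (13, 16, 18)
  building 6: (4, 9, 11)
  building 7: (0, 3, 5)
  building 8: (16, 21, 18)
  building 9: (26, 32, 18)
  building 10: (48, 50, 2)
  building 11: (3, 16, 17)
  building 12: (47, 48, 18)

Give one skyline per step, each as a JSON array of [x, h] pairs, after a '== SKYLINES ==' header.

== SKYLINES ==
[[20,18],[25,0]]
[[20,18],[25,0]]
[[20,18],[25,0]]
[[20,18],[25,3],[32,0]]
[[13,18],[16,0],[20,18],[25,3],[32,0]]
[[4,11],[9,0],[13,18],[16,0],[20,18],[25,3],[32,0]]
[[0,5],[3,0],[4,11],[9,0],[13,18],[16,0],[20,18],[25,3],[32,0]]
[[0,5],[3,0],[4,11],[9,0],[13,18],[25,3],[32,0]]
[[0,5],[3,0],[4,11],[9,0],[13,18],[25,3],[26,18],[32,0]]
[[0,5],[3,0],[4,11],[9,0],[13,18],[25,3],[26,18],[32,0],[48,2],[50,0]]
[[0,5],[3,17],[13,18],[25,3],[26,18],[32,0],[48,2],[50,0]]
[[0,5],[3,17],[13,18],[25,3],[26,18],[32,0],[47,18],[48,2],[50,0]]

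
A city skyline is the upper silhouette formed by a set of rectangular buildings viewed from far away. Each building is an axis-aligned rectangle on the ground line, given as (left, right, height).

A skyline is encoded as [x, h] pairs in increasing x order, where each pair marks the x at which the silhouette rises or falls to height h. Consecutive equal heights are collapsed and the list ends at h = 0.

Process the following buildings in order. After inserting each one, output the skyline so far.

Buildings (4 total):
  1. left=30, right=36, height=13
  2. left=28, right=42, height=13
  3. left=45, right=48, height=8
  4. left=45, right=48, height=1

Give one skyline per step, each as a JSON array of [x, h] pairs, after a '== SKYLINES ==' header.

== SKYLINES ==
[[30,13],[36,0]]
[[28,13],[42,0]]
[[28,13],[42,0],[45,8],[48,0]]
[[28,13],[42,0],[45,8],[48,0]]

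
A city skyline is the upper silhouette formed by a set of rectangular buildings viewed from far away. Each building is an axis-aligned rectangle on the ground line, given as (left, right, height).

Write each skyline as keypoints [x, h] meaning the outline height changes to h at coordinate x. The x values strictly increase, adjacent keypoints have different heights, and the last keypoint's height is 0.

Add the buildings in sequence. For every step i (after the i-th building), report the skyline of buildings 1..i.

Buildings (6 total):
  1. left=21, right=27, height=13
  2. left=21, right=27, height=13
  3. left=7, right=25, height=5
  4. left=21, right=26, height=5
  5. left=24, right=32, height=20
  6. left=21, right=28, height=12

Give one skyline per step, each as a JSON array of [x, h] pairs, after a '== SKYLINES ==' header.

== SKYLINES ==
[[21,13],[27,0]]
[[21,13],[27,0]]
[[7,5],[21,13],[27,0]]
[[7,5],[21,13],[27,0]]
[[7,5],[21,13],[24,20],[32,0]]
[[7,5],[21,13],[24,20],[32,0]]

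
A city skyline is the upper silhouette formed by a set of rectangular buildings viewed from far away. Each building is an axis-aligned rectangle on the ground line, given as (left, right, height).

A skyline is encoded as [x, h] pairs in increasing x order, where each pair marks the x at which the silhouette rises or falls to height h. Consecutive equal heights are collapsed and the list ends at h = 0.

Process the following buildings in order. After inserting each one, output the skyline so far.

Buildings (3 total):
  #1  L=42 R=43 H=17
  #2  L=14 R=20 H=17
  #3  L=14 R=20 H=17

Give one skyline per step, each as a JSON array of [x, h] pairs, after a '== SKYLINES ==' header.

== SKYLINES ==
[[42,17],[43,0]]
[[14,17],[20,0],[42,17],[43,0]]
[[14,17],[20,0],[42,17],[43,0]]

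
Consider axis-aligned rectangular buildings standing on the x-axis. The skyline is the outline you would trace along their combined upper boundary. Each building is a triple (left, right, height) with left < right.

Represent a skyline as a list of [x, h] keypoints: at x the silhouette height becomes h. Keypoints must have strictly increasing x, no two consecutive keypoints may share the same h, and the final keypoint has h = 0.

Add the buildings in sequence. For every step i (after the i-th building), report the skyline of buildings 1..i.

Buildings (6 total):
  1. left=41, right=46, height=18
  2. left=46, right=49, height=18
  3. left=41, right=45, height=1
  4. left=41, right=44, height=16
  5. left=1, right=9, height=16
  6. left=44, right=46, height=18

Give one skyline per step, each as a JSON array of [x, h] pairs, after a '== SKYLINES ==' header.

== SKYLINES ==
[[41,18],[46,0]]
[[41,18],[49,0]]
[[41,18],[49,0]]
[[41,18],[49,0]]
[[1,16],[9,0],[41,18],[49,0]]
[[1,16],[9,0],[41,18],[49,0]]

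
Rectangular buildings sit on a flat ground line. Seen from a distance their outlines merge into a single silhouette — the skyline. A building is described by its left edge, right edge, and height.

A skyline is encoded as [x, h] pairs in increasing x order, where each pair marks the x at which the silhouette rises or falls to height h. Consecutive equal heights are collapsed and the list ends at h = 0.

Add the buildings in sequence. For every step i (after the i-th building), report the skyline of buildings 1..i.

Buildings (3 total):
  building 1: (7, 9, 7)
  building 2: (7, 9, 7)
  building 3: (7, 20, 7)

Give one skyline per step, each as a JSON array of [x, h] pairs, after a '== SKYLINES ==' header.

== SKYLINES ==
[[7,7],[9,0]]
[[7,7],[9,0]]
[[7,7],[20,0]]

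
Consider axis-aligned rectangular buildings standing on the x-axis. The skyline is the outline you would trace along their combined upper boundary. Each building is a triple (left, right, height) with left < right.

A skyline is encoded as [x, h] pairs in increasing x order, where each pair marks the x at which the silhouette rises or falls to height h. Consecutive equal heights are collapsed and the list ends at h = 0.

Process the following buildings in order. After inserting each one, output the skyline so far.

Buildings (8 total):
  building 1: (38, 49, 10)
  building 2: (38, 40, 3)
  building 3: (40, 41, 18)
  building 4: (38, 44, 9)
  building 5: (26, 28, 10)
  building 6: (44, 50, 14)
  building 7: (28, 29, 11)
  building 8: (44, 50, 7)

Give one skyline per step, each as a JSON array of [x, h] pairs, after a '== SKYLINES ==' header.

== SKYLINES ==
[[38,10],[49,0]]
[[38,10],[49,0]]
[[38,10],[40,18],[41,10],[49,0]]
[[38,10],[40,18],[41,10],[49,0]]
[[26,10],[28,0],[38,10],[40,18],[41,10],[49,0]]
[[26,10],[28,0],[38,10],[40,18],[41,10],[44,14],[50,0]]
[[26,10],[28,11],[29,0],[38,10],[40,18],[41,10],[44,14],[50,0]]
[[26,10],[28,11],[29,0],[38,10],[40,18],[41,10],[44,14],[50,0]]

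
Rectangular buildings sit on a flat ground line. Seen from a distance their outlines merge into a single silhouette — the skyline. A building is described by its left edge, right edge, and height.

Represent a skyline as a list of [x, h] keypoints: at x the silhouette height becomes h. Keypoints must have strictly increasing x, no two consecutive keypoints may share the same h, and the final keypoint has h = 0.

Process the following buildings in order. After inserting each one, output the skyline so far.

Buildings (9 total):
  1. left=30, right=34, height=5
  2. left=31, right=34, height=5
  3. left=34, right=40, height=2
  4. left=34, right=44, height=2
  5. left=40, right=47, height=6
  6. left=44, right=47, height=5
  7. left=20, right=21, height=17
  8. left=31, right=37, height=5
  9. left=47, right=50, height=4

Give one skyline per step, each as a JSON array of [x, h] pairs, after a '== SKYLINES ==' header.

== SKYLINES ==
[[30,5],[34,0]]
[[30,5],[34,0]]
[[30,5],[34,2],[40,0]]
[[30,5],[34,2],[44,0]]
[[30,5],[34,2],[40,6],[47,0]]
[[30,5],[34,2],[40,6],[47,0]]
[[20,17],[21,0],[30,5],[34,2],[40,6],[47,0]]
[[20,17],[21,0],[30,5],[37,2],[40,6],[47,0]]
[[20,17],[21,0],[30,5],[37,2],[40,6],[47,4],[50,0]]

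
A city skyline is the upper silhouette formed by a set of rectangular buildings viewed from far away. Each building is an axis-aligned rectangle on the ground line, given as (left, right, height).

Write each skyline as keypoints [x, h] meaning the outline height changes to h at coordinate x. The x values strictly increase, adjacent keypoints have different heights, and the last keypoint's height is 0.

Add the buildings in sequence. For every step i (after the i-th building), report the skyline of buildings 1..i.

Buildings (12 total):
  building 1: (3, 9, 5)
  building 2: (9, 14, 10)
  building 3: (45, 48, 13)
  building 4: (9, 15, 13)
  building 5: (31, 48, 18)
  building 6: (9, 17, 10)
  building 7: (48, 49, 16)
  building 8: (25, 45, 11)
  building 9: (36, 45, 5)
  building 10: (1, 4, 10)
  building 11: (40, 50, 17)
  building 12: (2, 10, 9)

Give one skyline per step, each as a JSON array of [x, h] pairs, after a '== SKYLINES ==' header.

== SKYLINES ==
[[3,5],[9,0]]
[[3,5],[9,10],[14,0]]
[[3,5],[9,10],[14,0],[45,13],[48,0]]
[[3,5],[9,13],[15,0],[45,13],[48,0]]
[[3,5],[9,13],[15,0],[31,18],[48,0]]
[[3,5],[9,13],[15,10],[17,0],[31,18],[48,0]]
[[3,5],[9,13],[15,10],[17,0],[31,18],[48,16],[49,0]]
[[3,5],[9,13],[15,10],[17,0],[25,11],[31,18],[48,16],[49,0]]
[[3,5],[9,13],[15,10],[17,0],[25,11],[31,18],[48,16],[49,0]]
[[1,10],[4,5],[9,13],[15,10],[17,0],[25,11],[31,18],[48,16],[49,0]]
[[1,10],[4,5],[9,13],[15,10],[17,0],[25,11],[31,18],[48,17],[50,0]]
[[1,10],[4,9],[9,13],[15,10],[17,0],[25,11],[31,18],[48,17],[50,0]]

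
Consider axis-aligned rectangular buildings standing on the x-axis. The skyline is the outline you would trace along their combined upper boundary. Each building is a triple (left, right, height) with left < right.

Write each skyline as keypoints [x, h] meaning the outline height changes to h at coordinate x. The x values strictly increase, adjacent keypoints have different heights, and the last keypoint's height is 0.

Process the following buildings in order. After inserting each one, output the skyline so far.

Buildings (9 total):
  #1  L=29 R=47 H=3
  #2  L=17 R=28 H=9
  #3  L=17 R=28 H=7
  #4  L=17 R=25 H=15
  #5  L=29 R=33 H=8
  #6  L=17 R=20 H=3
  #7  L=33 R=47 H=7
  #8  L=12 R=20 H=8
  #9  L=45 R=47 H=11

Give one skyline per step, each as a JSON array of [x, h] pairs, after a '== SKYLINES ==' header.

== SKYLINES ==
[[29,3],[47,0]]
[[17,9],[28,0],[29,3],[47,0]]
[[17,9],[28,0],[29,3],[47,0]]
[[17,15],[25,9],[28,0],[29,3],[47,0]]
[[17,15],[25,9],[28,0],[29,8],[33,3],[47,0]]
[[17,15],[25,9],[28,0],[29,8],[33,3],[47,0]]
[[17,15],[25,9],[28,0],[29,8],[33,7],[47,0]]
[[12,8],[17,15],[25,9],[28,0],[29,8],[33,7],[47,0]]
[[12,8],[17,15],[25,9],[28,0],[29,8],[33,7],[45,11],[47,0]]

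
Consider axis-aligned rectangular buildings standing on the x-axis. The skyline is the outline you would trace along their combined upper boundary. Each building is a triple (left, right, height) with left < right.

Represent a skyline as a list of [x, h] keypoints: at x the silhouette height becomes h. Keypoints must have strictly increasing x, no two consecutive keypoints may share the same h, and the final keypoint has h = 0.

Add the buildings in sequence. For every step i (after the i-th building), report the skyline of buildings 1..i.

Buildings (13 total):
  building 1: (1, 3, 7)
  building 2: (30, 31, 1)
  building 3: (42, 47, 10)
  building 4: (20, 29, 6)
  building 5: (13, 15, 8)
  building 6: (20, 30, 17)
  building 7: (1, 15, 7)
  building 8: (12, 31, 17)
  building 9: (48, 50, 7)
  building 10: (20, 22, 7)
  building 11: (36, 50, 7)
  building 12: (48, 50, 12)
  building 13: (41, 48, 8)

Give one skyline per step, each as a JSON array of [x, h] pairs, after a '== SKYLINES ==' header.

== SKYLINES ==
[[1,7],[3,0]]
[[1,7],[3,0],[30,1],[31,0]]
[[1,7],[3,0],[30,1],[31,0],[42,10],[47,0]]
[[1,7],[3,0],[20,6],[29,0],[30,1],[31,0],[42,10],[47,0]]
[[1,7],[3,0],[13,8],[15,0],[20,6],[29,0],[30,1],[31,0],[42,10],[47,0]]
[[1,7],[3,0],[13,8],[15,0],[20,17],[30,1],[31,0],[42,10],[47,0]]
[[1,7],[13,8],[15,0],[20,17],[30,1],[31,0],[42,10],[47,0]]
[[1,7],[12,17],[31,0],[42,10],[47,0]]
[[1,7],[12,17],[31,0],[42,10],[47,0],[48,7],[50,0]]
[[1,7],[12,17],[31,0],[42,10],[47,0],[48,7],[50,0]]
[[1,7],[12,17],[31,0],[36,7],[42,10],[47,7],[50,0]]
[[1,7],[12,17],[31,0],[36,7],[42,10],[47,7],[48,12],[50,0]]
[[1,7],[12,17],[31,0],[36,7],[41,8],[42,10],[47,8],[48,12],[50,0]]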